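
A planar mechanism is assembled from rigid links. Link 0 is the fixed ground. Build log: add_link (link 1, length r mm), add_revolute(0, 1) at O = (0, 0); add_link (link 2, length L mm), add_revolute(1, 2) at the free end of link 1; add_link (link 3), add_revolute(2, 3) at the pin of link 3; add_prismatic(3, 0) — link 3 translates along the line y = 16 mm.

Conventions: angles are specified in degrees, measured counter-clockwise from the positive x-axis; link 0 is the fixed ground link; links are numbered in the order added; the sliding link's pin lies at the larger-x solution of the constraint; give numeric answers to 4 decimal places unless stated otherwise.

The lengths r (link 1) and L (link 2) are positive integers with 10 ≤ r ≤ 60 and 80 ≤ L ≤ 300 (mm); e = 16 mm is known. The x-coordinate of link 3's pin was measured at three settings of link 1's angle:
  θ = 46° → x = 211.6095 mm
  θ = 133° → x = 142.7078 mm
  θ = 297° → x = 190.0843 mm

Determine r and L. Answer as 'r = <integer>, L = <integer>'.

constraint per measurement: (x − r cos θ)² + (r sin θ − e)² = L²
subtracting the θ₁ and θ₂ equations cancels the r² and L² terms:
r = (x₁² − x₂²) / (2[(x₁cos θ₁ + e sin θ₁) − (x₂cos θ₂ + e sin θ₂)]) = 50.0000 → r = 50
L² = (x₁ − r cos θ₁)² + (r sin θ₁ − e)² = 31684.0058 → L = 178.0000 → L = 178
check at θ₃=297°: x = 190.0843 (printed 190.0843) ✓

r = 50, L = 178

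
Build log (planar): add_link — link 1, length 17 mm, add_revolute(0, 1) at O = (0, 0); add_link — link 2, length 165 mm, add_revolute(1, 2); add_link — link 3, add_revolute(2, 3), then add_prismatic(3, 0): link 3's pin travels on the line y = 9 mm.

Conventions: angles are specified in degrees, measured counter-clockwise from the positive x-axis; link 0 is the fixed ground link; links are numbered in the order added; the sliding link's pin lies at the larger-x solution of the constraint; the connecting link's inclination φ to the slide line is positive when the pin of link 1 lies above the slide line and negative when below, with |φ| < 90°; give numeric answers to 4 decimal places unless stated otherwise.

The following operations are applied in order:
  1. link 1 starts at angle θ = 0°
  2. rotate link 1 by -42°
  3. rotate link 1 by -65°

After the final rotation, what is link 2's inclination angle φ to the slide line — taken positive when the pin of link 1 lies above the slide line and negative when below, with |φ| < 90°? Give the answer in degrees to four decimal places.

geometry: r = 17 mm, L = 165 mm, e = 9 mm; θ starts at 0°
rotate link 1 by -42°: θ ← 0° -42° = -42°
rotate link 1 by -65°: θ ← -42° -65° = -107°
h = r sin θ − e = -16.257181 − 9 = -25.257181
sin φ = h / L = -25.257181 / 165 = -0.15307382
φ = arcsin(-0.15307382) = -8.805101°

-8.8051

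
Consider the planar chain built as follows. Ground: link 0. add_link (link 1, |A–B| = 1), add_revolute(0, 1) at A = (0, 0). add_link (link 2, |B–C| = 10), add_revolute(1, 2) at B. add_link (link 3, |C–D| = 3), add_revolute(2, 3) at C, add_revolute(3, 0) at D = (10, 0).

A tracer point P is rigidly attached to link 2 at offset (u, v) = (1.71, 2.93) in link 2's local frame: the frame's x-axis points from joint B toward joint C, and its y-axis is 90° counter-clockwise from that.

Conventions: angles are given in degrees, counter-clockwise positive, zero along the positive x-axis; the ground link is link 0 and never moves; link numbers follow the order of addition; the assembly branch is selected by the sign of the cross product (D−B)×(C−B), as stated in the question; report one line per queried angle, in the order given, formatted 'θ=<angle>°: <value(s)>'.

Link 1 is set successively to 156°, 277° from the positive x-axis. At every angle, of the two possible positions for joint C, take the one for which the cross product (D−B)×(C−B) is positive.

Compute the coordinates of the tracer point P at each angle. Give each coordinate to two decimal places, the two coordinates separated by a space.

A=(0,0), D=(10.00,0)
θ=156°: B = A + 1.00·(cos156°, sin156°) = (-0.9135, 0.4067)
θ=156°: |BD| = 10.9211
θ=156°: circle(B,10.00) ∩ circle(D,3.00): a=9.6268, h=2.7064
θ=156°:   candidates: C₊=(8.8074,2.7528) cross=29.557; C₋=(8.6058,-2.6563) cross=-29.557
θ=156°:   branch + wants cross > 0 → take C=(8.8074,2.7528) (cross=29.557)
θ=156°: ex = (C−B)/|BC| = (0.9721,0.2346); ey = (-0.2346,0.9721)
θ=156°: P = B + 1.71·ex + 2.93·ey = (0.0613,3.6561)
θ=277°: B = A + 1.00·(cos277°, sin277°) = (0.1219, -0.9925)
θ=277°: |BD| = 9.9279
θ=277°: circle(B,10.00) ∩ circle(D,3.00): a=9.5470, h=2.9757
θ=277°:   candidates: C₊=(9.3235,2.9227) cross=29.543; C₋=(9.9185,-2.9989) cross=-29.543
θ=277°:   branch + wants cross > 0 → take C=(9.3235,2.9227) (cross=29.543)
θ=277°: ex = (C−B)/|BC| = (0.9202,0.3915); ey = (-0.3915,0.9202)
θ=277°: P = B + 1.71·ex + 2.93·ey = (0.5482,2.3731)

θ=156°: 0.06 3.66
θ=277°: 0.55 2.37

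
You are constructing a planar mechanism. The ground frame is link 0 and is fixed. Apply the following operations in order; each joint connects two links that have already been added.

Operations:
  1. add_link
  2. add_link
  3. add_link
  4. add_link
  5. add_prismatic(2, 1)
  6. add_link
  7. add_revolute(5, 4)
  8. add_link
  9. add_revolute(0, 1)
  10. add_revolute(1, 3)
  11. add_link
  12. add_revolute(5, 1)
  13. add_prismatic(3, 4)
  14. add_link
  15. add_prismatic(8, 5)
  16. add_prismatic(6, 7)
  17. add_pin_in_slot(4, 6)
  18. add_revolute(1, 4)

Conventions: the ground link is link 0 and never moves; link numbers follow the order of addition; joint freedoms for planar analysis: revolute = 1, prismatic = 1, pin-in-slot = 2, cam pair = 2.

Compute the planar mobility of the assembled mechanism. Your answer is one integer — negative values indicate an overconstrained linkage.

link 0 = ground. State L|J1|J2 = 1|0|0
+link1  2|0|0
+link2  3|0|0
+link3  4|0|0
+link4  5|0|0
P(2,1) f=1→J1  5|1|0
+link5  6|1|0
R(5,4) f=1→J1  6|2|0
+link6  7|2|0
R(0,1) f=1→J1  7|3|0
R(1,3) f=1→J1  7|4|0
+link7  8|4|0
R(5,1) f=1→J1  8|5|0
P(3,4) f=1→J1  8|6|0
+link8  9|6|0
P(8,5) f=1→J1  9|7|0
P(6,7) f=1→J1  9|8|0
PS(4,6) f=2→J2  9|8|1
R(1,4) f=1→J1  9|9|1
M = 3(9−1)−2·9−1 = 24−18−1 = 5

M = 5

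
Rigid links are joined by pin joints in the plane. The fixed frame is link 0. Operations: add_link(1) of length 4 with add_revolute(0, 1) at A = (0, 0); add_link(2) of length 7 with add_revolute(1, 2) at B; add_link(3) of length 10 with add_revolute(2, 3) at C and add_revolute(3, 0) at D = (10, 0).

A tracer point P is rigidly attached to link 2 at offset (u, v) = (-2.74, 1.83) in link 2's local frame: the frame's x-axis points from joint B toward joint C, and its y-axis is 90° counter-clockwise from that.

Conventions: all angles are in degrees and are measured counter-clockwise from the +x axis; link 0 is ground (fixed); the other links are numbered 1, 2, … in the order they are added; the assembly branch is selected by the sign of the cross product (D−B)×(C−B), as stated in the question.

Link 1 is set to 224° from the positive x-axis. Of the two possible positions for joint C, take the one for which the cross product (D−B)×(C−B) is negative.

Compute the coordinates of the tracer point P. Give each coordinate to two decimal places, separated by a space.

A=(0,0), D=(10.00,0)
B = A + 4.00·(cos224°, sin224°) = (-2.8774, -2.7786)
|BD| = 13.1737
circle(B,7.00) ∩ circle(D,10.00): a=4.6512, h=5.2313
  candidates: C₊=(0.5658,3.3160) cross=68.916; C₋=(2.7726,-6.9112) cross=-68.916
  branch - wants cross < 0 → take C=(2.7726,-6.9112) (cross=-68.916)
ex = (C−B)/|BC| = (0.8071,-0.5904); ey = (0.5904,0.8071)
P = B + -2.74·ex + 1.83·ey = (-4.0085,0.3160)

-4.01 0.32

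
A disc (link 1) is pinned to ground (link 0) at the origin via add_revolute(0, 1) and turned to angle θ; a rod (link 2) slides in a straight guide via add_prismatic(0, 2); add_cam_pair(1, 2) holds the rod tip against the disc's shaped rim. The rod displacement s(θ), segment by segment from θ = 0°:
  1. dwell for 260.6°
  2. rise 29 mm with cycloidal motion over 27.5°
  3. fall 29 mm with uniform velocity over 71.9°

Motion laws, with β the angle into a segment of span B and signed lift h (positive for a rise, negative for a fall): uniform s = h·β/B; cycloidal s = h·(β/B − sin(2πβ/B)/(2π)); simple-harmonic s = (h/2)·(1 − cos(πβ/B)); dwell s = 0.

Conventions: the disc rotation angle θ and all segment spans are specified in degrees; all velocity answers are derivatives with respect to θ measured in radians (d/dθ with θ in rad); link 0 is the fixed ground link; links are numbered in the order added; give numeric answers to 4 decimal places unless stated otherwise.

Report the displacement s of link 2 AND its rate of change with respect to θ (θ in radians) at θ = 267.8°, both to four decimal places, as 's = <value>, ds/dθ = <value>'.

segment 1 (0° to 260.6°, dwell): s unchanged at 0.0000
θ = 267.8° falls in segment 2 (260.6° to 288.1°, cycloidal, h = 29): β = 267.8 − 260.6 = 7.2°, B = 27.5°; Δs = 29·(0.2618 − sin(2π·0.2618)/(2π)) = 2.9900; s = 0.0000 + 2.9900 = 2.9900
velocity in seg [260.6°–288.1°] (cycloidal), θ in radians: β = 7.2° = 0.1257 rad, B = 27.5° = 0.4800 rad; ds/dθ = (h/B)(1 − cos(2πβ/B)) = (29/0.4800)(1 − cos(2π·0.2618)) = 64.903493 mm/rad

s = 2.9900, ds/dθ = 64.9035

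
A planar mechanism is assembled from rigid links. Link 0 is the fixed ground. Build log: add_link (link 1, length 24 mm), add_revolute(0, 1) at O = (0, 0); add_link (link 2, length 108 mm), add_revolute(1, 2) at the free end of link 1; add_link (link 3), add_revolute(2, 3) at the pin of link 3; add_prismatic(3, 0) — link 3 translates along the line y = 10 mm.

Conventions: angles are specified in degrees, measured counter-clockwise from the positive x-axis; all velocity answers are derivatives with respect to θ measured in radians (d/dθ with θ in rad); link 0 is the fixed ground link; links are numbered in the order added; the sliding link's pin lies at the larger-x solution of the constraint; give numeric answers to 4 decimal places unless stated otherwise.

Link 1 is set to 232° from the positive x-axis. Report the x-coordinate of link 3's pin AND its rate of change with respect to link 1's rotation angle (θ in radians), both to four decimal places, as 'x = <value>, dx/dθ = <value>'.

geometry: r = 24 mm, L = 108 mm, e = 10 mm
crank pin P = (r cos θ, r sin θ) = (-14.775875, -18.912258)
h = r sin θ − e = -18.912258 − 10 = -28.912258
x = r cos θ + √(L² − h²) = -14.775875 + 104.058067 = 89.282192
dx/dθ = −r sin θ − h·r cos θ/√(L² − h²) (θ in radians; h = -28.912258) = 14.806820

x = 89.2822, dx/dθ = 14.8068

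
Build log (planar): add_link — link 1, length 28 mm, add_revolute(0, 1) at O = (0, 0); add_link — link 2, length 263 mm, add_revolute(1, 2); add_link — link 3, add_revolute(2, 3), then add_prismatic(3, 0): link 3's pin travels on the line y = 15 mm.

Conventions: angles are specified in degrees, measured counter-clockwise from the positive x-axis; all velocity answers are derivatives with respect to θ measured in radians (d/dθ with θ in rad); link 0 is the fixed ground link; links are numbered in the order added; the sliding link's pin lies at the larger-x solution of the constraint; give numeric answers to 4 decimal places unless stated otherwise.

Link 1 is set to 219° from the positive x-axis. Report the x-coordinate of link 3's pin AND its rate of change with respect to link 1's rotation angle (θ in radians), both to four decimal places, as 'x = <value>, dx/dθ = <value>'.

geometry: r = 28 mm, L = 263 mm, e = 15 mm
crank pin P = (r cos θ, r sin θ) = (-21.760087, -17.620971)
h = r sin θ − e = -17.620971 − 15 = -32.620971
x = r cos θ + √(L² − h²) = -21.760087 + 260.969102 = 239.209015
dx/dθ = −r sin θ − h·r cos θ/√(L² − h²) (θ in radians; h = -32.620971) = 14.900974

x = 239.2090, dx/dθ = 14.9010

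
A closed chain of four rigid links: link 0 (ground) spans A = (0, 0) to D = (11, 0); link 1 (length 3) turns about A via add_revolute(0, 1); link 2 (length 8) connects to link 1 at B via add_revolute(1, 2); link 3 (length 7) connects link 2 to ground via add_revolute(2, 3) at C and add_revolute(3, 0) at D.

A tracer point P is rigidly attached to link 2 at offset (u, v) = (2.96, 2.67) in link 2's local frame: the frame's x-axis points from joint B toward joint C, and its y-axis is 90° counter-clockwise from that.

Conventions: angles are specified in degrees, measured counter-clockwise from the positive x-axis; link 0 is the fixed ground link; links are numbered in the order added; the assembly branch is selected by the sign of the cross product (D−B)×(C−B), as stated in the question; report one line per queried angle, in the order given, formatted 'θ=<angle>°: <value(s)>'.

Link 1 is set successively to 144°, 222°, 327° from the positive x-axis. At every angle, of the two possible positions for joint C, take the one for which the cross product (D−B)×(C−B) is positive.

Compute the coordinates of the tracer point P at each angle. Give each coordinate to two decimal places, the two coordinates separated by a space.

A=(0,0), D=(11.00,0)
θ=144°: B = A + 3.00·(cos144°, sin144°) = (-2.4271, 1.7634)
θ=144°: |BD| = 13.5423
θ=144°: circle(B,8.00) ∩ circle(D,7.00): a=7.3250, h=3.2163
θ=144°:   candidates: C₊=(5.2544,3.9985) cross=43.556; C₋=(4.4168,-2.3793) cross=-43.556
θ=144°:   branch + wants cross > 0 → take C=(5.2544,3.9985) (cross=43.556)
θ=144°: ex = (C−B)/|BC| = (0.9602,0.2794); ey = (-0.2794,0.9602)
θ=144°: P = B + 2.96·ex + 2.67·ey = (-0.3309,5.1540)
θ=222°: B = A + 3.00·(cos222°, sin222°) = (-2.2294, -2.0074)
θ=222°: |BD| = 13.3809
θ=222°: circle(B,8.00) ∩ circle(D,7.00): a=7.2509, h=3.3799
θ=222°:   candidates: C₊=(4.4324,2.4221) cross=45.226; C₋=(5.4465,-4.2613) cross=-45.226
θ=222°:   branch + wants cross > 0 → take C=(4.4324,2.4221) (cross=45.226)
θ=222°: ex = (C−B)/|BC| = (0.8327,0.5537); ey = (-0.5537,0.8327)
θ=222°: P = B + 2.96·ex + 2.67·ey = (-1.2429,1.8549)
θ=327°: B = A + 3.00·(cos327°, sin327°) = (2.5160, -1.6339)
θ=327°: |BD| = 8.6399
θ=327°: circle(B,8.00) ∩ circle(D,7.00): a=5.1880, h=6.0897
θ=327°:   candidates: C₊=(6.4588,5.3270) cross=52.614; C₋=(8.7621,-6.6326) cross=-52.614
θ=327°:   branch + wants cross > 0 → take C=(6.4588,5.3270) (cross=52.614)
θ=327°: ex = (C−B)/|BC| = (0.4928,0.8701); ey = (-0.8701,0.4928)
θ=327°: P = B + 2.96·ex + 2.67·ey = (1.6516,2.2575)

θ=144°: -0.33 5.15
θ=222°: -1.24 1.85
θ=327°: 1.65 2.26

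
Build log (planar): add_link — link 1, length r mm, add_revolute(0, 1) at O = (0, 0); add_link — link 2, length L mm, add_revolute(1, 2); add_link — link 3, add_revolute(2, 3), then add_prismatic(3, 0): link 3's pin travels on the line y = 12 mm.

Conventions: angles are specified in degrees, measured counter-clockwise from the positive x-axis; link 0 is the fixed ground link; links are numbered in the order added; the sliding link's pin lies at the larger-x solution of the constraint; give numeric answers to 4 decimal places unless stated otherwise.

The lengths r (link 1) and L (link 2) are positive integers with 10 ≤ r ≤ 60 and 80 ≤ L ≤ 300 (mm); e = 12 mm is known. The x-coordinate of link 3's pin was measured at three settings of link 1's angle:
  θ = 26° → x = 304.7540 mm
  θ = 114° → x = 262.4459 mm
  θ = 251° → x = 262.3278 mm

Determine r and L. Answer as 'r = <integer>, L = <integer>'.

constraint per measurement: (x − r cos θ)² + (r sin θ − e)² = L²
subtracting the θ₁ and θ₂ equations cancels the r² and L² terms:
r = (x₁² − x₂²) / (2[(x₁cos θ₁ + e sin θ₁) − (x₂cos θ₂ + e sin θ₂)]) = 32.0000 → r = 32
L² = (x₁ − r cos θ₁)² + (r sin θ₁ − e)² = 76176.0223 → L = 276.0000 → L = 276
check at θ₃=251°: x = 262.3278 (printed 262.3278) ✓

r = 32, L = 276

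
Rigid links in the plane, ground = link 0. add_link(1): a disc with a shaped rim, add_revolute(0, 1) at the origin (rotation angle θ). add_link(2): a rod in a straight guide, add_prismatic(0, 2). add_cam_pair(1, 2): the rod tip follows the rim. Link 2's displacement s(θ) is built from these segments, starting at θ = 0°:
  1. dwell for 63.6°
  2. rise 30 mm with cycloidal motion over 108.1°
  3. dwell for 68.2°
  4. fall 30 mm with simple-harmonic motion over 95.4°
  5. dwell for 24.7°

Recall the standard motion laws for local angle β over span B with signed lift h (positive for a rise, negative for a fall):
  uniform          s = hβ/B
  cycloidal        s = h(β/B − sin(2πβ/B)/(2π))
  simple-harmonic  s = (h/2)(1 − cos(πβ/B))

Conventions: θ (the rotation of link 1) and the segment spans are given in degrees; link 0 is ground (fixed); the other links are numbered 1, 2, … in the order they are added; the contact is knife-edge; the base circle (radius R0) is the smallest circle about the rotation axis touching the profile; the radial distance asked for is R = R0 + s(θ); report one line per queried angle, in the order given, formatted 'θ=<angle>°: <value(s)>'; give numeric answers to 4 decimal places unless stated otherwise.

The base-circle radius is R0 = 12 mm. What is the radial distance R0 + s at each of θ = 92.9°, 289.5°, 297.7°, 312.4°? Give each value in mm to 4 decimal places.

segment 1 (0° to 63.6°, dwell): s unchanged at 0.0000
θ = 92.9° falls in segment 2 (63.6° to 171.7°, cycloidal, h = 30): β = 92.9 − 63.6 = 29.3°, B = 108.1°; Δs = 30·(0.2710 − sin(2π·0.2710)/(2π)) = 3.3984; s = 0.0000 + 3.3984 = 3.3984
segment 2 (63.6° to 171.7°, cycloidal, h = 30) is passed completely: s = 0.0000 + (30) = 30.0000
segment 3 (171.7° to 239.9°, dwell): s unchanged at 30.0000
θ = 289.5° falls in segment 4 (239.9° to 335.3°, simple-harmonic, h = -30): β = 289.5 − 239.9 = 49.6°, B = 95.4°; Δs = -30/2·(1 − cos(π·0.5199)) = -15.9379; s = 30.0000 − 15.9379 = 14.0621
θ = 297.7° falls in segment 4 (239.9° to 335.3°, simple-harmonic, h = -30): β = 297.7 − 239.9 = 57.8°, B = 95.4°; Δs = -30/2·(1 − cos(π·0.6059)) = -19.8975; s = 30.0000 − 19.8975 = 10.1025
θ = 312.4° falls in segment 4 (239.9° to 335.3°, simple-harmonic, h = -30): β = 312.4 − 239.9 = 72.5°, B = 95.4°; Δs = -30/2·(1 − cos(π·0.7600)) = -25.9332; s = 30.0000 − 25.9332 = 4.0668
θ=92.9°: R = R0 + s = 12 + 3.3984 = 15.3984
θ=289.5°: R = R0 + s = 12 + 14.0621 = 26.0621
θ=297.7°: R = R0 + s = 12 + 10.1025 = 22.1025
θ=312.4°: R = R0 + s = 12 + 4.0668 = 16.0668

θ=92.9°: 15.3984
θ=289.5°: 26.0621
θ=297.7°: 22.1025
θ=312.4°: 16.0668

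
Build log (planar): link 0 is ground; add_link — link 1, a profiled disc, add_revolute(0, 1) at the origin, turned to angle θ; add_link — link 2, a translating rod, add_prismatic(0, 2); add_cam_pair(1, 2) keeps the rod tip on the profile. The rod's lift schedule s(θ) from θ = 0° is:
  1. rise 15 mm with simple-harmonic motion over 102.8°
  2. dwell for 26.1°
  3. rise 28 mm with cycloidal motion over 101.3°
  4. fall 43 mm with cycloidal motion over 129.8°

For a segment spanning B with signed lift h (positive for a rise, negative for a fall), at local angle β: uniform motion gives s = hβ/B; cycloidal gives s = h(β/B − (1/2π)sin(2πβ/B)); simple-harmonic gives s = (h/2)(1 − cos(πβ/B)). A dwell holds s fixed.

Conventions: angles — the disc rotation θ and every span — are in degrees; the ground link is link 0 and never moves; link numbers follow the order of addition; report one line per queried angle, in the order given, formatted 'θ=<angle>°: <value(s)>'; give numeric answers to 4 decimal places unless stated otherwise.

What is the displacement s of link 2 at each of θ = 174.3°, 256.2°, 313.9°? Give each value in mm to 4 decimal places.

seg 1 [0°–102.8°] simple-harmonic, h=15: full span → s += 15 → s = 15.0000
seg 2 [102.8°–128.9°] dwell: s stays 15.0000
seg 3 [128.9°–230.2°] cycloidal, h=28: θ=174.3° here. β=45.4, B=101.3. 28·(0.4482 − sin(2π·0.4482)/(2π)) = 11.1232 → s = 26.1232
seg 3 [128.9°–230.2°] cycloidal, h=28: full span → s += 28 → s = 43.0000
seg 4 [230.2°–360°] cycloidal, h=-43: θ=256.2° here. β=26, B=129.8. -43·(0.2003 − sin(2π·0.2003)/(2π)) = -2.1005 → s = 40.8995
seg 4 [230.2°–360°] cycloidal, h=-43: θ=313.9° here. β=83.7, B=129.8. -43·(0.6448 − sin(2π·0.6448)/(2π)) = -33.1313 → s = 9.8687

θ=174.3°: 26.1232
θ=256.2°: 40.8995
θ=313.9°: 9.8687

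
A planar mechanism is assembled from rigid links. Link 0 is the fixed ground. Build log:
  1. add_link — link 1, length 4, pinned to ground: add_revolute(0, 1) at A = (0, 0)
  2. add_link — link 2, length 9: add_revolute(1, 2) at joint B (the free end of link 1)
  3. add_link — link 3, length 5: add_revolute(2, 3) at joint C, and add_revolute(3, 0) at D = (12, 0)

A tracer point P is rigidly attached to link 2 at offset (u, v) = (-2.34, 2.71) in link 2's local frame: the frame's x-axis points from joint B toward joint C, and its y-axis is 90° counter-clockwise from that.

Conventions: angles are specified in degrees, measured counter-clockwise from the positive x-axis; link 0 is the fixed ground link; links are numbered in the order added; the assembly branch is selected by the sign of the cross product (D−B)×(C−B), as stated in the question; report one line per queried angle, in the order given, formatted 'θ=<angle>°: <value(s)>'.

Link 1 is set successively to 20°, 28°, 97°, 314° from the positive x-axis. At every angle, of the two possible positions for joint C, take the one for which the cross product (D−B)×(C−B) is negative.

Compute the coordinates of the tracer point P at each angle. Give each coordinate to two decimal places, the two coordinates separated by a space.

A=(0,0), D=(12.00,0)
θ=20°: B = A + 4.00·(cos20°, sin20°) = (3.7588, 1.3681)
θ=20°: |BD| = 8.3540
θ=20°: circle(B,9.00) ∩ circle(D,5.00): a=7.5287, h=4.9314
θ=20°:   candidates: C₊=(11.9934,5.0000) cross=41.197; C₋=(10.3782,-4.7297) cross=-41.197
θ=20°:   branch - wants cross < 0 → take C=(10.3782,-4.7297) (cross=-41.197)
θ=20°: ex = (C−B)/|BC| = (0.7355,-0.6775); ey = (0.6775,0.7355)
θ=20°: P = B + -2.34·ex + 2.71·ey = (3.8738,4.9467)
θ=28°: B = A + 4.00·(cos28°, sin28°) = (3.5318, 1.8779)
θ=28°: |BD| = 8.6739
θ=28°: circle(B,9.00) ∩ circle(D,5.00): a=7.5650, h=4.8755
θ=28°:   candidates: C₊=(11.9729,4.9999) cross=42.290; C₋=(9.8619,-4.5198) cross=-42.290
θ=28°:   branch - wants cross < 0 → take C=(9.8619,-4.5198) (cross=-42.290)
θ=28°: ex = (C−B)/|BC| = (0.7033,-0.7109); ey = (0.7109,0.7033)
θ=28°: P = B + -2.34·ex + 2.71·ey = (3.8124,5.4473)
θ=97°: B = A + 4.00·(cos97°, sin97°) = (-0.4875, 3.9702)
θ=97°: |BD| = 13.1034
θ=97°: circle(B,9.00) ∩ circle(D,5.00): a=8.6886, h=2.3471
θ=97°:   candidates: C₊=(8.5038,3.5745) cross=30.755; C₋=(7.0815,-0.8991) cross=-30.755
θ=97°:   branch - wants cross < 0 → take C=(7.0815,-0.8991) (cross=-30.755)
θ=97°: ex = (C−B)/|BC| = (0.8410,-0.5410); ey = (0.5410,0.8410)
θ=97°: P = B + -2.34·ex + 2.71·ey = (-0.9892,7.5153)
θ=314°: B = A + 4.00·(cos314°, sin314°) = (2.7786, -2.8774)
θ=314°: |BD| = 9.6599
θ=314°: circle(B,9.00) ∩ circle(D,5.00): a=7.7285, h=4.6119
θ=314°:   candidates: C₊=(8.7826,3.8273) cross=44.551; C₋=(11.5301,-4.9779) cross=-44.551
θ=314°:   branch - wants cross < 0 → take C=(11.5301,-4.9779) (cross=-44.551)
θ=314°: ex = (C−B)/|BC| = (0.9724,-0.2334); ey = (0.2334,0.9724)
θ=314°: P = B + -2.34·ex + 2.71·ey = (1.1357,0.3039)

θ=20°: 3.87 4.95
θ=28°: 3.81 5.45
θ=97°: -0.99 7.52
θ=314°: 1.14 0.30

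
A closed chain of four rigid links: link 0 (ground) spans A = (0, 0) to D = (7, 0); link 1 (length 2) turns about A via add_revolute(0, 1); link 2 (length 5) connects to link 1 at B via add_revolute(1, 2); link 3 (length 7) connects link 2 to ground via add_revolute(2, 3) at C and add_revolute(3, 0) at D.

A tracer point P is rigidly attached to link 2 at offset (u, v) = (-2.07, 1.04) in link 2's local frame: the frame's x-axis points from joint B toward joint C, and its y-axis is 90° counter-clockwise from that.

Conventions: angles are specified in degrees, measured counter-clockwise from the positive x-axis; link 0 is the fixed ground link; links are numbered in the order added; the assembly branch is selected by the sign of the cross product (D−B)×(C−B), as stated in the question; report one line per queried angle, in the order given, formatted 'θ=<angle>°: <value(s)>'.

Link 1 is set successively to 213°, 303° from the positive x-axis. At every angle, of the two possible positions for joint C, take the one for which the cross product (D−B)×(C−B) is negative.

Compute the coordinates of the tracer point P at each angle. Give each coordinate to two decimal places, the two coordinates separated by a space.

A=(0,0), D=(7.00,0)
θ=213°: B = A + 2.00·(cos213°, sin213°) = (-1.6773, -1.0893)
θ=213°: |BD| = 8.7454
θ=213°: circle(B,5.00) ∩ circle(D,7.00): a=3.0006, h=3.9996
θ=213°:   candidates: C₊=(0.8017,3.2529) cross=34.978; C₋=(1.7980,-4.6840) cross=-34.978
θ=213°:   branch - wants cross < 0 → take C=(1.7980,-4.6840) (cross=-34.978)
θ=213°: ex = (C−B)/|BC| = (0.6951,-0.7189); ey = (0.7189,0.6951)
θ=213°: P = B + -2.07·ex + 1.04·ey = (-2.3685,1.1218)
θ=303°: B = A + 2.00·(cos303°, sin303°) = (1.0893, -1.6773)
θ=303°: |BD| = 6.1441
θ=303°: circle(B,5.00) ∩ circle(D,7.00): a=1.1190, h=4.8732
θ=303°:   candidates: C₊=(0.8354,3.3162) cross=29.941; C₋=(3.4961,-6.0599) cross=-29.941
θ=303°:   branch - wants cross < 0 → take C=(3.4961,-6.0599) (cross=-29.941)
θ=303°: ex = (C−B)/|BC| = (0.4814,-0.8765); ey = (0.8765,0.4814)
θ=303°: P = B + -2.07·ex + 1.04·ey = (1.0044,0.6377)

θ=213°: -2.37 1.12
θ=303°: 1.00 0.64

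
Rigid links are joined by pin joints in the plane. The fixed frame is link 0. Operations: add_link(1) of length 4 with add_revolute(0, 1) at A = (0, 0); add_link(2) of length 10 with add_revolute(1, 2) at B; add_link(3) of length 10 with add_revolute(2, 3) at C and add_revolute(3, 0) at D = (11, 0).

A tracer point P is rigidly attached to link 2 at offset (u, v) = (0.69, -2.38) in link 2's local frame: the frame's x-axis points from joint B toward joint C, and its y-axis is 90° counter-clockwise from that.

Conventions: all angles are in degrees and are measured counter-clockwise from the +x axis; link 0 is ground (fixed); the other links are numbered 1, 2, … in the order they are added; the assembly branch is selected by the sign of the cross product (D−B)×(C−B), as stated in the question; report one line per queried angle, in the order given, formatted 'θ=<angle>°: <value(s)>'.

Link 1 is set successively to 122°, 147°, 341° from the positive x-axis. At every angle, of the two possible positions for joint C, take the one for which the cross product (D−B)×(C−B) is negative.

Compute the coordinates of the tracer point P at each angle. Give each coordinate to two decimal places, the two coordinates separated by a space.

A=(0,0), D=(11.00,0)
θ=122°: B = A + 4.00·(cos122°, sin122°) = (-2.1197, 3.3922)
θ=122°: |BD| = 13.5511
θ=122°: circle(B,10.00) ∩ circle(D,10.00): a=6.7756, h=7.3547
θ=122°:   candidates: C₊=(6.2812,8.8166) cross=99.665; C₋=(2.5991,-5.4245) cross=-99.665
θ=122°:   branch - wants cross < 0 → take C=(2.5991,-5.4245) (cross=-99.665)
θ=122°: ex = (C−B)/|BC| = (0.4719,-0.8817); ey = (0.8817,0.4719)
θ=122°: P = B + 0.69·ex + -2.38·ey = (-3.8924,1.6608)
θ=147°: B = A + 4.00·(cos147°, sin147°) = (-3.3547, 2.1786)
θ=147°: |BD| = 14.5191
θ=147°: circle(B,10.00) ∩ circle(D,10.00): a=7.2595, h=6.8774
θ=147°:   candidates: C₊=(4.8546,7.8889) cross=99.854; C₋=(2.7907,-5.7103) cross=-99.854
θ=147°:   branch - wants cross < 0 → take C=(2.7907,-5.7103) (cross=-99.854)
θ=147°: ex = (C−B)/|BC| = (0.6145,-0.7889); ey = (0.7889,0.6145)
θ=147°: P = B + 0.69·ex + -2.38·ey = (-4.8082,0.1716)
θ=341°: B = A + 4.00·(cos341°, sin341°) = (3.7821, -1.3023)
θ=341°: |BD| = 7.3345
θ=341°: circle(B,10.00) ∩ circle(D,10.00): a=3.6672, h=9.3033
θ=341°:   candidates: C₊=(5.7392,8.5043) cross=68.235; C₋=(9.0429,-9.8066) cross=-68.235
θ=341°:   branch - wants cross < 0 → take C=(9.0429,-9.8066) (cross=-68.235)
θ=341°: ex = (C−B)/|BC| = (0.5261,-0.8504); ey = (0.8504,0.5261)
θ=341°: P = B + 0.69·ex + -2.38·ey = (2.1210,-3.1411)

θ=122°: -3.89 1.66
θ=147°: -4.81 0.17
θ=341°: 2.12 -3.14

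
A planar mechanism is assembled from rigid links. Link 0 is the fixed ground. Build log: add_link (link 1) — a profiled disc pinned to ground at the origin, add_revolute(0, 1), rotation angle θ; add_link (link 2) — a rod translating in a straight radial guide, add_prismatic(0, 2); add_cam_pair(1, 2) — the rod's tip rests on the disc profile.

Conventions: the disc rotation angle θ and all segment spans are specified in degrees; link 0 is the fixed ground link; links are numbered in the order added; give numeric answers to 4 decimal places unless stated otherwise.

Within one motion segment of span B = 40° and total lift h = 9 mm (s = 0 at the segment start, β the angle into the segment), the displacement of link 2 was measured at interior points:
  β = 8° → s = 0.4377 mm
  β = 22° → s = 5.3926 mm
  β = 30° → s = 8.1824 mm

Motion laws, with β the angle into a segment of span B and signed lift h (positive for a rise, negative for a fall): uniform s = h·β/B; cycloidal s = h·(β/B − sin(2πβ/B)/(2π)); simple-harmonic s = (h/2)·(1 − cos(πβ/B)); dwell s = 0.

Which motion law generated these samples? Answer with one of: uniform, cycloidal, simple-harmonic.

candidates at β/B = r: uniform s = h·r (linear in β); cycloidal s = h·(r − sin(2πr)/(2π)); simple-harmonic s = (h/2)(1 − cos(πr))
β=8°: printed 0.4377 | uniform 1.8000, cycloidal 0.4377, simple-harmonic 0.8594
β=22°: printed 5.3926 | uniform 4.9500, cycloidal 5.3926, simple-harmonic 5.2040
β=30°: printed 8.1824 | uniform 6.7500, cycloidal 8.1824, simple-harmonic 7.6820
only one law matches every sample → cycloidal

cycloidal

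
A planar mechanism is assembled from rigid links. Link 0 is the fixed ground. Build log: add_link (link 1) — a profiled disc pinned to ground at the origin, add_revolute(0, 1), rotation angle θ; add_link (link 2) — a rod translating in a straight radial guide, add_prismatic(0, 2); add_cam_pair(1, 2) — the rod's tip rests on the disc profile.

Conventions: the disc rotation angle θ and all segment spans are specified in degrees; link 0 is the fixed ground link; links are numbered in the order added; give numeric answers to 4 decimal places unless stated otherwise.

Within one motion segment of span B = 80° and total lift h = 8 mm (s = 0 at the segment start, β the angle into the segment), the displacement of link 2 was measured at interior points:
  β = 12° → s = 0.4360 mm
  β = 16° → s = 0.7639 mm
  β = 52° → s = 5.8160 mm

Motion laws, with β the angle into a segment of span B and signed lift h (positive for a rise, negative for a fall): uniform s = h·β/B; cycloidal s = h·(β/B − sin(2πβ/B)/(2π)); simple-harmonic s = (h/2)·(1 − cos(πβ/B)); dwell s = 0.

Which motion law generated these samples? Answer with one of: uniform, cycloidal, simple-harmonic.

candidates at β/B = r: uniform s = h·r (linear in β); cycloidal s = h·(r − sin(2πr)/(2π)); simple-harmonic s = (h/2)(1 − cos(πr))
β=12°: printed 0.4360 | uniform 1.2000, cycloidal 0.1699, simple-harmonic 0.4360
β=16°: printed 0.7639 | uniform 1.6000, cycloidal 0.3891, simple-harmonic 0.7639
β=52°: printed 5.8160 | uniform 5.2000, cycloidal 6.2301, simple-harmonic 5.8160
only one law matches every sample → simple-harmonic

simple-harmonic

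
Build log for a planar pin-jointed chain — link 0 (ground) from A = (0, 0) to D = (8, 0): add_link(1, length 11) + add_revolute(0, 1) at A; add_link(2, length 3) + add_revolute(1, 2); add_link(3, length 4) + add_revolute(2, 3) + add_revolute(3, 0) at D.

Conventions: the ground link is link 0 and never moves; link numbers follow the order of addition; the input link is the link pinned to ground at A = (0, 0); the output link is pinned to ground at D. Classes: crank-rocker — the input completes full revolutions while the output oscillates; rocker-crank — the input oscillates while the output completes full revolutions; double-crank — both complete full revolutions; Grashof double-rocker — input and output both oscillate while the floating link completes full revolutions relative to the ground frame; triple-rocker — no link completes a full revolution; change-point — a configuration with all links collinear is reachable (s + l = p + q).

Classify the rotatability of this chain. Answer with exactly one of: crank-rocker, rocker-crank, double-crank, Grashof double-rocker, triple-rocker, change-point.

lengths: ground=8, input=11, coupler=3, output=4
sorted: s=3 (shortest), l=11 (longest), p+q=12
s + l = 14 vs p + q = 12
s + l > p + q → non-Grashof → no link fully rotates → triple-rocker

triple-rocker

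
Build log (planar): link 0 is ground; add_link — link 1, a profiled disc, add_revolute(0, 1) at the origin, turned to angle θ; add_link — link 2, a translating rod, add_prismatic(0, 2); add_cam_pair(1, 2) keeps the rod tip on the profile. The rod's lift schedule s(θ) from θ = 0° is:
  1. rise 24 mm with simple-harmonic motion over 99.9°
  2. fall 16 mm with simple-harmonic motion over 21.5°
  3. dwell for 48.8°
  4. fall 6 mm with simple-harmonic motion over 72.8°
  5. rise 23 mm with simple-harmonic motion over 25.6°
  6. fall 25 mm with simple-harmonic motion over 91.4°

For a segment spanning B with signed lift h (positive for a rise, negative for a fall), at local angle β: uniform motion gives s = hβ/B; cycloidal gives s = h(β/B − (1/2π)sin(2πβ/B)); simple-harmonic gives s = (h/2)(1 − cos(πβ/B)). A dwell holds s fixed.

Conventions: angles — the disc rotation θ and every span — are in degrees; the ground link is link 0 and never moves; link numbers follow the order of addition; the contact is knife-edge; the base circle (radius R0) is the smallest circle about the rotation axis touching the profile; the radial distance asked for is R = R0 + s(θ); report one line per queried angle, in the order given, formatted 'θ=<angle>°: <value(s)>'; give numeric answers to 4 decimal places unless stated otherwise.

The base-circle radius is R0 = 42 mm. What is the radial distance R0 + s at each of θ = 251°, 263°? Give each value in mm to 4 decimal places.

seg 1 [0°–99.9°] simple-harmonic, h=24: full span → s += 24 → s = 24.0000
seg 2 [99.9°–121.4°] simple-harmonic, h=-16: full span → s += -16 → s = 8.0000
seg 3 [121.4°–170.2°] dwell: s stays 8.0000
seg 4 [170.2°–243°] simple-harmonic, h=-6: full span → s += -6 → s = 2.0000
seg 5 [243°–268.6°] simple-harmonic, h=23: θ=251° here. β=8, B=25.6. 23/2·(1 − cos(π·0.3125)) = 5.1109 → s = 7.1109
seg 5 [243°–268.6°] simple-harmonic, h=23: θ=263° here. β=20, B=25.6. 23/2·(1 − cos(π·0.7812)) = 20.3896 → s = 22.3896
θ=251°: R = R0 + s = 42 + 7.1109 = 49.1109
θ=263°: R = R0 + s = 42 + 22.3896 = 64.3896

θ=251°: 49.1109
θ=263°: 64.3896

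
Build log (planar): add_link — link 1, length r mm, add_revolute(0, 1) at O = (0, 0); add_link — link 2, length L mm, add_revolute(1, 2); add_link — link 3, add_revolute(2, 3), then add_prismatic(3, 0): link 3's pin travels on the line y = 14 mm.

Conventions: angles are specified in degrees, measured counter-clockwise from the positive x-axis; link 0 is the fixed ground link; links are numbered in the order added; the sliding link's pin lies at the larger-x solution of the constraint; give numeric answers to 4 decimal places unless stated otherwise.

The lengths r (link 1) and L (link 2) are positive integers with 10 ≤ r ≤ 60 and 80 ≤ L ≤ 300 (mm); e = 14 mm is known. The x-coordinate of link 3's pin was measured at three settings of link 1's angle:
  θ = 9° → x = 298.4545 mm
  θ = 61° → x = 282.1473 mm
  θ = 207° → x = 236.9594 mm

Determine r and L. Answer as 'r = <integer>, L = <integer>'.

constraint per measurement: (x − r cos θ)² + (r sin θ − e)² = L²
subtracting the θ₁ and θ₂ equations cancels the r² and L² terms:
r = (x₁² − x₂²) / (2[(x₁cos θ₁ + e sin θ₁) − (x₂cos θ₂ + e sin θ₂)]) = 31.9999 → r = 32
L² = (x₁ − r cos θ₁)² + (r sin θ₁ − e)² = 71289.0014 → L = 267.0000 → L = 267
check at θ₃=207°: x = 236.9594 (printed 236.9594) ✓

r = 32, L = 267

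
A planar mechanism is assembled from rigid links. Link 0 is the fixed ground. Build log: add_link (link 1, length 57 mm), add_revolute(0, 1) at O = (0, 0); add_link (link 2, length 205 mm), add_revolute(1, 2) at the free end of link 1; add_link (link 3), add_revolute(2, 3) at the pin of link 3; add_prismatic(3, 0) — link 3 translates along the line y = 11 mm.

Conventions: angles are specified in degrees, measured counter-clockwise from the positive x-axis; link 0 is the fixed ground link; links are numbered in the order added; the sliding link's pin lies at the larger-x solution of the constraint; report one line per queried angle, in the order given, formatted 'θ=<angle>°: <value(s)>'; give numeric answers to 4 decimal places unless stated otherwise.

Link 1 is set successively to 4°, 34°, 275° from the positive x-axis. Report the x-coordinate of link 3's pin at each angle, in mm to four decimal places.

geometry: r = 57 mm, L = 205 mm, e = 11 mm
θ=4°: crank pin P = (r cos θ, r sin θ) = (56.861151, 3.976119)
θ=4°: h = r sin θ − e = 3.976119 − 11 = -7.023881
θ=4°: x = r cos θ + √(L² − h²) = 56.861151 + 204.879636 = 261.740786
θ=34°: crank pin P = (r cos θ, r sin θ) = (47.255142, 31.873995)
θ=34°: h = r sin θ − e = 31.873995 − 11 = 20.873995
θ=34°: x = r cos θ + √(L² − h²) = 47.255142 + 203.934490 = 251.189632
θ=275°: crank pin P = (r cos θ, r sin θ) = (4.967877, -56.783098)
θ=275°: h = r sin θ − e = -56.783098 − 11 = -67.783098
θ=275°: x = r cos θ + √(L² − h²) = 4.967877 + 193.469511 = 198.437388

θ=4°: 261.7408
θ=34°: 251.1896
θ=275°: 198.4374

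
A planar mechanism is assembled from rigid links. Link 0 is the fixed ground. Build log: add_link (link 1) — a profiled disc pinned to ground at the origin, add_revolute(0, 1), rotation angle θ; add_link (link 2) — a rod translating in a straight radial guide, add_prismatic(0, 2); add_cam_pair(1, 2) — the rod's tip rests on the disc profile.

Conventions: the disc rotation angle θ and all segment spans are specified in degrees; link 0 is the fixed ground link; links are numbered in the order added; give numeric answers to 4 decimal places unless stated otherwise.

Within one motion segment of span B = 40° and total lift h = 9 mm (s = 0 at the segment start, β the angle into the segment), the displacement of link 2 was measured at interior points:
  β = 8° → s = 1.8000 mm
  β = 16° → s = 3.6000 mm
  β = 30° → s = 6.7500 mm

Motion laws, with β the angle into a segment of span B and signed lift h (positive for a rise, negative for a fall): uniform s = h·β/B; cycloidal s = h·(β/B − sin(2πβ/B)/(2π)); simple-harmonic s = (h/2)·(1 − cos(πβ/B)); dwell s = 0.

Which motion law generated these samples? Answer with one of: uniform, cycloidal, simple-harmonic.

candidates at β/B = r: uniform s = h·r (linear in β); cycloidal s = h·(r − sin(2πr)/(2π)); simple-harmonic s = (h/2)(1 − cos(πr))
β=8°: printed 1.8000 | uniform 1.8000, cycloidal 0.4377, simple-harmonic 0.8594
β=16°: printed 3.6000 | uniform 3.6000, cycloidal 2.7581, simple-harmonic 3.1094
β=30°: printed 6.7500 | uniform 6.7500, cycloidal 8.1824, simple-harmonic 7.6820
only one law matches every sample → uniform

uniform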